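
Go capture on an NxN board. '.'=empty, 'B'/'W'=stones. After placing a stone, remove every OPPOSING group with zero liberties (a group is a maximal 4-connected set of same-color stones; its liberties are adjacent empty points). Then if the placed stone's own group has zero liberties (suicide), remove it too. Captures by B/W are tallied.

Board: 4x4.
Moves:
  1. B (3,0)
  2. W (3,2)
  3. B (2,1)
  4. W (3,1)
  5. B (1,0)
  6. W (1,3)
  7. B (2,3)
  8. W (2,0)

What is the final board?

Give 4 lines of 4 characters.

Answer: ....
B..W
WB.B
.WW.

Derivation:
Move 1: B@(3,0) -> caps B=0 W=0
Move 2: W@(3,2) -> caps B=0 W=0
Move 3: B@(2,1) -> caps B=0 W=0
Move 4: W@(3,1) -> caps B=0 W=0
Move 5: B@(1,0) -> caps B=0 W=0
Move 6: W@(1,3) -> caps B=0 W=0
Move 7: B@(2,3) -> caps B=0 W=0
Move 8: W@(2,0) -> caps B=0 W=1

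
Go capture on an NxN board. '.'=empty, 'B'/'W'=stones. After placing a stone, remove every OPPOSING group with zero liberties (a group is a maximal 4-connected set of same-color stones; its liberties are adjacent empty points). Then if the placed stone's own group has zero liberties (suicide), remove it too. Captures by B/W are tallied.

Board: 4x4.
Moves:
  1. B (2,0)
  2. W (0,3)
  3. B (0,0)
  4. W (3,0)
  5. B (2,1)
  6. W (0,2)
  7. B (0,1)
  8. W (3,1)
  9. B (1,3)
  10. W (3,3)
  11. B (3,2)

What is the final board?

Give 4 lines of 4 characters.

Move 1: B@(2,0) -> caps B=0 W=0
Move 2: W@(0,3) -> caps B=0 W=0
Move 3: B@(0,0) -> caps B=0 W=0
Move 4: W@(3,0) -> caps B=0 W=0
Move 5: B@(2,1) -> caps B=0 W=0
Move 6: W@(0,2) -> caps B=0 W=0
Move 7: B@(0,1) -> caps B=0 W=0
Move 8: W@(3,1) -> caps B=0 W=0
Move 9: B@(1,3) -> caps B=0 W=0
Move 10: W@(3,3) -> caps B=0 W=0
Move 11: B@(3,2) -> caps B=2 W=0

Answer: BBWW
...B
BB..
..BW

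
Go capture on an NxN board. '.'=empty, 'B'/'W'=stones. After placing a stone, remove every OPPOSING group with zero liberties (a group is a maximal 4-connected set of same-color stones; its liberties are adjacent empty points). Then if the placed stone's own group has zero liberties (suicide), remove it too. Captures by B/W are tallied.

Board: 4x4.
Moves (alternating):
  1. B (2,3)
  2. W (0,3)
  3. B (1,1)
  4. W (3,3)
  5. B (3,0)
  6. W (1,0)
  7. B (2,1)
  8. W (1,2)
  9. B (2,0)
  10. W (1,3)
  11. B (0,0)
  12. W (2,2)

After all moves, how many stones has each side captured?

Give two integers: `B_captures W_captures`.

Answer: 1 1

Derivation:
Move 1: B@(2,3) -> caps B=0 W=0
Move 2: W@(0,3) -> caps B=0 W=0
Move 3: B@(1,1) -> caps B=0 W=0
Move 4: W@(3,3) -> caps B=0 W=0
Move 5: B@(3,0) -> caps B=0 W=0
Move 6: W@(1,0) -> caps B=0 W=0
Move 7: B@(2,1) -> caps B=0 W=0
Move 8: W@(1,2) -> caps B=0 W=0
Move 9: B@(2,0) -> caps B=0 W=0
Move 10: W@(1,3) -> caps B=0 W=0
Move 11: B@(0,0) -> caps B=1 W=0
Move 12: W@(2,2) -> caps B=1 W=1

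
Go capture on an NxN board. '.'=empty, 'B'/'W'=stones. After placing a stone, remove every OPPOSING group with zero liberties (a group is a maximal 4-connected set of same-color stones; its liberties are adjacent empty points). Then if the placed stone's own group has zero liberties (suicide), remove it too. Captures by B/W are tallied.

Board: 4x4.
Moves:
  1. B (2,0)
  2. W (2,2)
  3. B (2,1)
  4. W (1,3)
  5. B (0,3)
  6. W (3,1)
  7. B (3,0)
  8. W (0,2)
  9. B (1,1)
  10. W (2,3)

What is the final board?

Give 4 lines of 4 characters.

Move 1: B@(2,0) -> caps B=0 W=0
Move 2: W@(2,2) -> caps B=0 W=0
Move 3: B@(2,1) -> caps B=0 W=0
Move 4: W@(1,3) -> caps B=0 W=0
Move 5: B@(0,3) -> caps B=0 W=0
Move 6: W@(3,1) -> caps B=0 W=0
Move 7: B@(3,0) -> caps B=0 W=0
Move 8: W@(0,2) -> caps B=0 W=1
Move 9: B@(1,1) -> caps B=0 W=1
Move 10: W@(2,3) -> caps B=0 W=1

Answer: ..W.
.B.W
BBWW
BW..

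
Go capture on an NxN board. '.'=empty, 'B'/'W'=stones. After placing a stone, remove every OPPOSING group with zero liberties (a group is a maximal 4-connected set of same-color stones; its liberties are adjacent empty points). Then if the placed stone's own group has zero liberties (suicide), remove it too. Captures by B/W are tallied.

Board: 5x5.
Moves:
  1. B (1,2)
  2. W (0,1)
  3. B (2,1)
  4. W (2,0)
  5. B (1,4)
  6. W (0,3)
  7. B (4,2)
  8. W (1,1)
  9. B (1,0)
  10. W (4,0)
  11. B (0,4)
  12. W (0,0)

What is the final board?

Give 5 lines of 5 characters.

Answer: WW.WB
.WB.B
WB...
.....
W.B..

Derivation:
Move 1: B@(1,2) -> caps B=0 W=0
Move 2: W@(0,1) -> caps B=0 W=0
Move 3: B@(2,1) -> caps B=0 W=0
Move 4: W@(2,0) -> caps B=0 W=0
Move 5: B@(1,4) -> caps B=0 W=0
Move 6: W@(0,3) -> caps B=0 W=0
Move 7: B@(4,2) -> caps B=0 W=0
Move 8: W@(1,1) -> caps B=0 W=0
Move 9: B@(1,0) -> caps B=0 W=0
Move 10: W@(4,0) -> caps B=0 W=0
Move 11: B@(0,4) -> caps B=0 W=0
Move 12: W@(0,0) -> caps B=0 W=1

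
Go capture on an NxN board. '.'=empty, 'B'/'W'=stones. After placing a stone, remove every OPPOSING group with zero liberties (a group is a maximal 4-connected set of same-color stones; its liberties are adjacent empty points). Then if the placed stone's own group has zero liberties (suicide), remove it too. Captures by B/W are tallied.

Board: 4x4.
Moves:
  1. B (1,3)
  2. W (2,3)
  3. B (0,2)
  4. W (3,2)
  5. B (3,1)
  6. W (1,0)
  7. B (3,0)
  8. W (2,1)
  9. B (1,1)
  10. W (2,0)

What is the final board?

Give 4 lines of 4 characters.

Move 1: B@(1,3) -> caps B=0 W=0
Move 2: W@(2,3) -> caps B=0 W=0
Move 3: B@(0,2) -> caps B=0 W=0
Move 4: W@(3,2) -> caps B=0 W=0
Move 5: B@(3,1) -> caps B=0 W=0
Move 6: W@(1,0) -> caps B=0 W=0
Move 7: B@(3,0) -> caps B=0 W=0
Move 8: W@(2,1) -> caps B=0 W=0
Move 9: B@(1,1) -> caps B=0 W=0
Move 10: W@(2,0) -> caps B=0 W=2

Answer: ..B.
WB.B
WW.W
..W.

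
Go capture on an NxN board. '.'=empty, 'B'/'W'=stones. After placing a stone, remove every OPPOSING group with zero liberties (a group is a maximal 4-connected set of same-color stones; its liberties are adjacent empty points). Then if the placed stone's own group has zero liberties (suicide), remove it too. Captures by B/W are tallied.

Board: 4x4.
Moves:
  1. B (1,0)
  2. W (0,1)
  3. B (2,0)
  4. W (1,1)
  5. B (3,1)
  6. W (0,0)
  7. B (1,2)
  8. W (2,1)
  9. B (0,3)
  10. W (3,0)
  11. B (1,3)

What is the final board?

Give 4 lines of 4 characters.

Move 1: B@(1,0) -> caps B=0 W=0
Move 2: W@(0,1) -> caps B=0 W=0
Move 3: B@(2,0) -> caps B=0 W=0
Move 4: W@(1,1) -> caps B=0 W=0
Move 5: B@(3,1) -> caps B=0 W=0
Move 6: W@(0,0) -> caps B=0 W=0
Move 7: B@(1,2) -> caps B=0 W=0
Move 8: W@(2,1) -> caps B=0 W=0
Move 9: B@(0,3) -> caps B=0 W=0
Move 10: W@(3,0) -> caps B=0 W=2
Move 11: B@(1,3) -> caps B=0 W=2

Answer: WW.B
.WBB
.W..
WB..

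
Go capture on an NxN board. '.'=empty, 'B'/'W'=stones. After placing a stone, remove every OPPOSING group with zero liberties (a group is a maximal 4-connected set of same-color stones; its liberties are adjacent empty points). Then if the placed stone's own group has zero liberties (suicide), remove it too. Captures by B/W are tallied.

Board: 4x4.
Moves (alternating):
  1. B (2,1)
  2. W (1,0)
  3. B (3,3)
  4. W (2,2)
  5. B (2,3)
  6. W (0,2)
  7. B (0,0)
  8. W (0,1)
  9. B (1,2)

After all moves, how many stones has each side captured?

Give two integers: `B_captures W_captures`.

Move 1: B@(2,1) -> caps B=0 W=0
Move 2: W@(1,0) -> caps B=0 W=0
Move 3: B@(3,3) -> caps B=0 W=0
Move 4: W@(2,2) -> caps B=0 W=0
Move 5: B@(2,3) -> caps B=0 W=0
Move 6: W@(0,2) -> caps B=0 W=0
Move 7: B@(0,0) -> caps B=0 W=0
Move 8: W@(0,1) -> caps B=0 W=1
Move 9: B@(1,2) -> caps B=0 W=1

Answer: 0 1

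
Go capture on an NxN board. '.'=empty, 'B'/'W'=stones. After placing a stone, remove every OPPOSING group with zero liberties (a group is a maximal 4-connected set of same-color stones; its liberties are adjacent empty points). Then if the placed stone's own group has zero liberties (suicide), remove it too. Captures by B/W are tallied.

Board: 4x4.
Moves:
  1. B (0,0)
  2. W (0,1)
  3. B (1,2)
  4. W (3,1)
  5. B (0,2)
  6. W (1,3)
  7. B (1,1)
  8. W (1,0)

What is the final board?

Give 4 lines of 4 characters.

Answer: B.B.
WBBW
....
.W..

Derivation:
Move 1: B@(0,0) -> caps B=0 W=0
Move 2: W@(0,1) -> caps B=0 W=0
Move 3: B@(1,2) -> caps B=0 W=0
Move 4: W@(3,1) -> caps B=0 W=0
Move 5: B@(0,2) -> caps B=0 W=0
Move 6: W@(1,3) -> caps B=0 W=0
Move 7: B@(1,1) -> caps B=1 W=0
Move 8: W@(1,0) -> caps B=1 W=0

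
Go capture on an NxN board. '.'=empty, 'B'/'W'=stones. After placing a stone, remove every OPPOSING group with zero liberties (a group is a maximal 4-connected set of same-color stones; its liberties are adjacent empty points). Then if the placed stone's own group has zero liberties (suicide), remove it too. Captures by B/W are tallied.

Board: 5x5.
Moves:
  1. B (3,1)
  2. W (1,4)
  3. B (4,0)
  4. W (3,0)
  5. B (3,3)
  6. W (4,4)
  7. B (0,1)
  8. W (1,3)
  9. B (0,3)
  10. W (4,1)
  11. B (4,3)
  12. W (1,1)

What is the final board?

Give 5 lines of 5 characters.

Move 1: B@(3,1) -> caps B=0 W=0
Move 2: W@(1,4) -> caps B=0 W=0
Move 3: B@(4,0) -> caps B=0 W=0
Move 4: W@(3,0) -> caps B=0 W=0
Move 5: B@(3,3) -> caps B=0 W=0
Move 6: W@(4,4) -> caps B=0 W=0
Move 7: B@(0,1) -> caps B=0 W=0
Move 8: W@(1,3) -> caps B=0 W=0
Move 9: B@(0,3) -> caps B=0 W=0
Move 10: W@(4,1) -> caps B=0 W=1
Move 11: B@(4,3) -> caps B=0 W=1
Move 12: W@(1,1) -> caps B=0 W=1

Answer: .B.B.
.W.WW
.....
WB.B.
.W.BW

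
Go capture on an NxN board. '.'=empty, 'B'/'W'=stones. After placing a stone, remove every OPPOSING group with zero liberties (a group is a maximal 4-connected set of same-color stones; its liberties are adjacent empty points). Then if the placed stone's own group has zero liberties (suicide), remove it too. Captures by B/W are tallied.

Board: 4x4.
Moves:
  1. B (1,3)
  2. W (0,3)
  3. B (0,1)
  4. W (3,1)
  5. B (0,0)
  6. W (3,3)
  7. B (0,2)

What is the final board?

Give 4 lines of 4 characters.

Move 1: B@(1,3) -> caps B=0 W=0
Move 2: W@(0,3) -> caps B=0 W=0
Move 3: B@(0,1) -> caps B=0 W=0
Move 4: W@(3,1) -> caps B=0 W=0
Move 5: B@(0,0) -> caps B=0 W=0
Move 6: W@(3,3) -> caps B=0 W=0
Move 7: B@(0,2) -> caps B=1 W=0

Answer: BBB.
...B
....
.W.W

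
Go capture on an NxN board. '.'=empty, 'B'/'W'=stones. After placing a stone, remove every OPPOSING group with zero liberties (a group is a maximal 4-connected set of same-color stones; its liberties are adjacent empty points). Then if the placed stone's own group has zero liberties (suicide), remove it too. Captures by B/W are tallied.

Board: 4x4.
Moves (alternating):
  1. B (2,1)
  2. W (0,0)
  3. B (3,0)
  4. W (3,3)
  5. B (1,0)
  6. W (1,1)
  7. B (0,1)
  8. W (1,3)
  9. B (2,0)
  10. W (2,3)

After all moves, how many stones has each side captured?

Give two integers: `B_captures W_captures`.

Move 1: B@(2,1) -> caps B=0 W=0
Move 2: W@(0,0) -> caps B=0 W=0
Move 3: B@(3,0) -> caps B=0 W=0
Move 4: W@(3,3) -> caps B=0 W=0
Move 5: B@(1,0) -> caps B=0 W=0
Move 6: W@(1,1) -> caps B=0 W=0
Move 7: B@(0,1) -> caps B=1 W=0
Move 8: W@(1,3) -> caps B=1 W=0
Move 9: B@(2,0) -> caps B=1 W=0
Move 10: W@(2,3) -> caps B=1 W=0

Answer: 1 0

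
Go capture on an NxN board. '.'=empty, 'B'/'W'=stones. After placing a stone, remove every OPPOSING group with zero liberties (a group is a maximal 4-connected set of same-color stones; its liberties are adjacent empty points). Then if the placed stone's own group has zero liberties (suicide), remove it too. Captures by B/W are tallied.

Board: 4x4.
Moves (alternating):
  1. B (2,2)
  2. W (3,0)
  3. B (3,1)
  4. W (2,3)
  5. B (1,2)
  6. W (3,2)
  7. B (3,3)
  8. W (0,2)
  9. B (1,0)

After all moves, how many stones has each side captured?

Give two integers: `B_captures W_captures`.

Move 1: B@(2,2) -> caps B=0 W=0
Move 2: W@(3,0) -> caps B=0 W=0
Move 3: B@(3,1) -> caps B=0 W=0
Move 4: W@(2,3) -> caps B=0 W=0
Move 5: B@(1,2) -> caps B=0 W=0
Move 6: W@(3,2) -> caps B=0 W=0
Move 7: B@(3,3) -> caps B=1 W=0
Move 8: W@(0,2) -> caps B=1 W=0
Move 9: B@(1,0) -> caps B=1 W=0

Answer: 1 0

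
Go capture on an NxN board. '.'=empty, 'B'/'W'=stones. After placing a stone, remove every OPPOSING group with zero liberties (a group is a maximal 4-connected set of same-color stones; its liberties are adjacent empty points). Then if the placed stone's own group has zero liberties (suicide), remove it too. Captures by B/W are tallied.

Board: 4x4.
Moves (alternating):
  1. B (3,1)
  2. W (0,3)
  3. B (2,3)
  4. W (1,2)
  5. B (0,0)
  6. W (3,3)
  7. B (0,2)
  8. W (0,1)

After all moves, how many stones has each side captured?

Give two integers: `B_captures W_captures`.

Move 1: B@(3,1) -> caps B=0 W=0
Move 2: W@(0,3) -> caps B=0 W=0
Move 3: B@(2,3) -> caps B=0 W=0
Move 4: W@(1,2) -> caps B=0 W=0
Move 5: B@(0,0) -> caps B=0 W=0
Move 6: W@(3,3) -> caps B=0 W=0
Move 7: B@(0,2) -> caps B=0 W=0
Move 8: W@(0,1) -> caps B=0 W=1

Answer: 0 1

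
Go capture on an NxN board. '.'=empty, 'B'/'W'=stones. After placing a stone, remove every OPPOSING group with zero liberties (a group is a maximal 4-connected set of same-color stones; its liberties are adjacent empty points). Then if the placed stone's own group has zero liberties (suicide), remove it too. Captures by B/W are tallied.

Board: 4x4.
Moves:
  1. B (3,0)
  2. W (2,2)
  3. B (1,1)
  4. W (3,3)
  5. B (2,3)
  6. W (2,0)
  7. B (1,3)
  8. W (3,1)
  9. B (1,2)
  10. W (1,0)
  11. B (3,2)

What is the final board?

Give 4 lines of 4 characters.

Answer: ....
WBBB
W.WB
.WB.

Derivation:
Move 1: B@(3,0) -> caps B=0 W=0
Move 2: W@(2,2) -> caps B=0 W=0
Move 3: B@(1,1) -> caps B=0 W=0
Move 4: W@(3,3) -> caps B=0 W=0
Move 5: B@(2,3) -> caps B=0 W=0
Move 6: W@(2,0) -> caps B=0 W=0
Move 7: B@(1,3) -> caps B=0 W=0
Move 8: W@(3,1) -> caps B=0 W=1
Move 9: B@(1,2) -> caps B=0 W=1
Move 10: W@(1,0) -> caps B=0 W=1
Move 11: B@(3,2) -> caps B=1 W=1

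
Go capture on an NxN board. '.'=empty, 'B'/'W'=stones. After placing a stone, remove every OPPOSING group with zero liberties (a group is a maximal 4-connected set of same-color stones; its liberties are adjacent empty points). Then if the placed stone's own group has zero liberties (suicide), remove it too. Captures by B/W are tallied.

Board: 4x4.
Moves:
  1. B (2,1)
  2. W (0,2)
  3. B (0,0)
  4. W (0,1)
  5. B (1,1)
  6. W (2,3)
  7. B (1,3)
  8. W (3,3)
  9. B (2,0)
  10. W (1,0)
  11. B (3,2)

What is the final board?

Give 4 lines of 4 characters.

Move 1: B@(2,1) -> caps B=0 W=0
Move 2: W@(0,2) -> caps B=0 W=0
Move 3: B@(0,0) -> caps B=0 W=0
Move 4: W@(0,1) -> caps B=0 W=0
Move 5: B@(1,1) -> caps B=0 W=0
Move 6: W@(2,3) -> caps B=0 W=0
Move 7: B@(1,3) -> caps B=0 W=0
Move 8: W@(3,3) -> caps B=0 W=0
Move 9: B@(2,0) -> caps B=0 W=0
Move 10: W@(1,0) -> caps B=0 W=1
Move 11: B@(3,2) -> caps B=0 W=1

Answer: .WW.
WB.B
BB.W
..BW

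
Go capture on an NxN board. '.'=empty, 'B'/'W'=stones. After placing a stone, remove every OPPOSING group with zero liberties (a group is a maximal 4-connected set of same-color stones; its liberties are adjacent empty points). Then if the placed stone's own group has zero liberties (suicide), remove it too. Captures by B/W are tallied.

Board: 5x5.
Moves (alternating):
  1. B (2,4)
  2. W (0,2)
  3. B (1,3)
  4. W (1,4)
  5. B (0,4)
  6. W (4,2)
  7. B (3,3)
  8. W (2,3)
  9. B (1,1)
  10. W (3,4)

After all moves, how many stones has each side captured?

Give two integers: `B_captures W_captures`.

Move 1: B@(2,4) -> caps B=0 W=0
Move 2: W@(0,2) -> caps B=0 W=0
Move 3: B@(1,3) -> caps B=0 W=0
Move 4: W@(1,4) -> caps B=0 W=0
Move 5: B@(0,4) -> caps B=1 W=0
Move 6: W@(4,2) -> caps B=1 W=0
Move 7: B@(3,3) -> caps B=1 W=0
Move 8: W@(2,3) -> caps B=1 W=0
Move 9: B@(1,1) -> caps B=1 W=0
Move 10: W@(3,4) -> caps B=1 W=0

Answer: 1 0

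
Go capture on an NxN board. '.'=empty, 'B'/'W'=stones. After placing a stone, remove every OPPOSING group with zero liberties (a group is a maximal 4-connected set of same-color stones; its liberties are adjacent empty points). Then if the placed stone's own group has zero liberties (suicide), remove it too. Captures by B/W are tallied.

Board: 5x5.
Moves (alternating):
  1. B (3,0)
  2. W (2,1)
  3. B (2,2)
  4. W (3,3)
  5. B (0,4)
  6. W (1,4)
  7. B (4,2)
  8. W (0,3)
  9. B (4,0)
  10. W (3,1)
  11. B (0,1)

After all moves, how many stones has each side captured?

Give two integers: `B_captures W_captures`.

Move 1: B@(3,0) -> caps B=0 W=0
Move 2: W@(2,1) -> caps B=0 W=0
Move 3: B@(2,2) -> caps B=0 W=0
Move 4: W@(3,3) -> caps B=0 W=0
Move 5: B@(0,4) -> caps B=0 W=0
Move 6: W@(1,4) -> caps B=0 W=0
Move 7: B@(4,2) -> caps B=0 W=0
Move 8: W@(0,3) -> caps B=0 W=1
Move 9: B@(4,0) -> caps B=0 W=1
Move 10: W@(3,1) -> caps B=0 W=1
Move 11: B@(0,1) -> caps B=0 W=1

Answer: 0 1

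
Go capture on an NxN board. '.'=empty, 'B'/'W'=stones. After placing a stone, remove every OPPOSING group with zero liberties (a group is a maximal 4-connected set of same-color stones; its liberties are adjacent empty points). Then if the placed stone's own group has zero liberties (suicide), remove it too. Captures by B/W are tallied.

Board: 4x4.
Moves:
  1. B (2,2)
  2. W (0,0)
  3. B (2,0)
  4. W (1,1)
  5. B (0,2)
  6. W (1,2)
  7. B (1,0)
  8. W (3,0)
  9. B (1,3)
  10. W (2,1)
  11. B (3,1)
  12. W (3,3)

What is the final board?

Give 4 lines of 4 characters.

Answer: W.B.
.WWB
.WB.
WB.W

Derivation:
Move 1: B@(2,2) -> caps B=0 W=0
Move 2: W@(0,0) -> caps B=0 W=0
Move 3: B@(2,0) -> caps B=0 W=0
Move 4: W@(1,1) -> caps B=0 W=0
Move 5: B@(0,2) -> caps B=0 W=0
Move 6: W@(1,2) -> caps B=0 W=0
Move 7: B@(1,0) -> caps B=0 W=0
Move 8: W@(3,0) -> caps B=0 W=0
Move 9: B@(1,3) -> caps B=0 W=0
Move 10: W@(2,1) -> caps B=0 W=2
Move 11: B@(3,1) -> caps B=0 W=2
Move 12: W@(3,3) -> caps B=0 W=2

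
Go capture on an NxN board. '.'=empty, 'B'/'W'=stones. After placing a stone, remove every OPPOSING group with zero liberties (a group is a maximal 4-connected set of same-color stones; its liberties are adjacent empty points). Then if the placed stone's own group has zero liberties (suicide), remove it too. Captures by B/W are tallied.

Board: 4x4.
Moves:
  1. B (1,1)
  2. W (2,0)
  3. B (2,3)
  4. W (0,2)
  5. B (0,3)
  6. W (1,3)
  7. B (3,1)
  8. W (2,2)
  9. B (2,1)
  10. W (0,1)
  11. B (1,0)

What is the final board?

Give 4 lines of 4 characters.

Answer: .WW.
BB.W
WBWB
.B..

Derivation:
Move 1: B@(1,1) -> caps B=0 W=0
Move 2: W@(2,0) -> caps B=0 W=0
Move 3: B@(2,3) -> caps B=0 W=0
Move 4: W@(0,2) -> caps B=0 W=0
Move 5: B@(0,3) -> caps B=0 W=0
Move 6: W@(1,3) -> caps B=0 W=1
Move 7: B@(3,1) -> caps B=0 W=1
Move 8: W@(2,2) -> caps B=0 W=1
Move 9: B@(2,1) -> caps B=0 W=1
Move 10: W@(0,1) -> caps B=0 W=1
Move 11: B@(1,0) -> caps B=0 W=1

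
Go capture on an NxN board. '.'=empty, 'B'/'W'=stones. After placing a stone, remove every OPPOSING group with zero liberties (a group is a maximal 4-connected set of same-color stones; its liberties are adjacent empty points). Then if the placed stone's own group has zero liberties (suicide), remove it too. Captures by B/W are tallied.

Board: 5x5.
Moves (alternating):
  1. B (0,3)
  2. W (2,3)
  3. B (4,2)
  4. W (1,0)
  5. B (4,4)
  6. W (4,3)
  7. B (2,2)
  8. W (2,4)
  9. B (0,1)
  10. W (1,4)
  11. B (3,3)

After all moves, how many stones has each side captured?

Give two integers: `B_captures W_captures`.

Answer: 1 0

Derivation:
Move 1: B@(0,3) -> caps B=0 W=0
Move 2: W@(2,3) -> caps B=0 W=0
Move 3: B@(4,2) -> caps B=0 W=0
Move 4: W@(1,0) -> caps B=0 W=0
Move 5: B@(4,4) -> caps B=0 W=0
Move 6: W@(4,3) -> caps B=0 W=0
Move 7: B@(2,2) -> caps B=0 W=0
Move 8: W@(2,4) -> caps B=0 W=0
Move 9: B@(0,1) -> caps B=0 W=0
Move 10: W@(1,4) -> caps B=0 W=0
Move 11: B@(3,3) -> caps B=1 W=0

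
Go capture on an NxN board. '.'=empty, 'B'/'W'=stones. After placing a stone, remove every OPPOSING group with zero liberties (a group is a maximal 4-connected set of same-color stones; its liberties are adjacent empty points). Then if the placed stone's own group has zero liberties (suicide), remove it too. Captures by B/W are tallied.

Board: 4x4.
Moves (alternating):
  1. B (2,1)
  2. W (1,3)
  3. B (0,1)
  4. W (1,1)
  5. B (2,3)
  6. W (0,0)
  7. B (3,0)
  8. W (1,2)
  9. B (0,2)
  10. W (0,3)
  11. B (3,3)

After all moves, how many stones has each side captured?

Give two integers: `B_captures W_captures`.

Answer: 0 2

Derivation:
Move 1: B@(2,1) -> caps B=0 W=0
Move 2: W@(1,3) -> caps B=0 W=0
Move 3: B@(0,1) -> caps B=0 W=0
Move 4: W@(1,1) -> caps B=0 W=0
Move 5: B@(2,3) -> caps B=0 W=0
Move 6: W@(0,0) -> caps B=0 W=0
Move 7: B@(3,0) -> caps B=0 W=0
Move 8: W@(1,2) -> caps B=0 W=0
Move 9: B@(0,2) -> caps B=0 W=0
Move 10: W@(0,3) -> caps B=0 W=2
Move 11: B@(3,3) -> caps B=0 W=2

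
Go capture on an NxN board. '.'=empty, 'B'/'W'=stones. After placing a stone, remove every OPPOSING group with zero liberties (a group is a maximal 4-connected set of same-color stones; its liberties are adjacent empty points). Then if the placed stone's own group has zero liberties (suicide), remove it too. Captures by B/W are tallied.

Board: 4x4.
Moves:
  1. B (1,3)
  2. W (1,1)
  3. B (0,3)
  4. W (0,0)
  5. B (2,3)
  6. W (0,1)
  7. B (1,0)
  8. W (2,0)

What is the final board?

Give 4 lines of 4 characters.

Answer: WW.B
.W.B
W..B
....

Derivation:
Move 1: B@(1,3) -> caps B=0 W=0
Move 2: W@(1,1) -> caps B=0 W=0
Move 3: B@(0,3) -> caps B=0 W=0
Move 4: W@(0,0) -> caps B=0 W=0
Move 5: B@(2,3) -> caps B=0 W=0
Move 6: W@(0,1) -> caps B=0 W=0
Move 7: B@(1,0) -> caps B=0 W=0
Move 8: W@(2,0) -> caps B=0 W=1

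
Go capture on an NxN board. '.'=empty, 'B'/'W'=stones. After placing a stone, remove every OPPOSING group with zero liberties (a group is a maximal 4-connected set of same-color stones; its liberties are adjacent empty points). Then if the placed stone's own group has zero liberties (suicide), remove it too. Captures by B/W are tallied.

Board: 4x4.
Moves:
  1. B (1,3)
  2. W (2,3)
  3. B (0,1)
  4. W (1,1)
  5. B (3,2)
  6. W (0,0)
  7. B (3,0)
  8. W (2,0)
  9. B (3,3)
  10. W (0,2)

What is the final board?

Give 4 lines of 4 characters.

Answer: W.W.
.W.B
W..W
B.BB

Derivation:
Move 1: B@(1,3) -> caps B=0 W=0
Move 2: W@(2,3) -> caps B=0 W=0
Move 3: B@(0,1) -> caps B=0 W=0
Move 4: W@(1,1) -> caps B=0 W=0
Move 5: B@(3,2) -> caps B=0 W=0
Move 6: W@(0,0) -> caps B=0 W=0
Move 7: B@(3,0) -> caps B=0 W=0
Move 8: W@(2,0) -> caps B=0 W=0
Move 9: B@(3,3) -> caps B=0 W=0
Move 10: W@(0,2) -> caps B=0 W=1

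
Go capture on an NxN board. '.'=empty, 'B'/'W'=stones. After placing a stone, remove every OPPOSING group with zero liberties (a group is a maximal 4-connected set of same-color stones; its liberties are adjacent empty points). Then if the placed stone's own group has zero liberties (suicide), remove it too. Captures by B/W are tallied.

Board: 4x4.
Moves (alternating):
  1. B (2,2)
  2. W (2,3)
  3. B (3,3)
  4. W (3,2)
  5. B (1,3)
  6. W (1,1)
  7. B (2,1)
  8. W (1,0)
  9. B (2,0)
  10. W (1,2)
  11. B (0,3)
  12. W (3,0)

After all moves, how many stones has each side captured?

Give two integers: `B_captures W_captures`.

Answer: 0 1

Derivation:
Move 1: B@(2,2) -> caps B=0 W=0
Move 2: W@(2,3) -> caps B=0 W=0
Move 3: B@(3,3) -> caps B=0 W=0
Move 4: W@(3,2) -> caps B=0 W=1
Move 5: B@(1,3) -> caps B=0 W=1
Move 6: W@(1,1) -> caps B=0 W=1
Move 7: B@(2,1) -> caps B=0 W=1
Move 8: W@(1,0) -> caps B=0 W=1
Move 9: B@(2,0) -> caps B=0 W=1
Move 10: W@(1,2) -> caps B=0 W=1
Move 11: B@(0,3) -> caps B=0 W=1
Move 12: W@(3,0) -> caps B=0 W=1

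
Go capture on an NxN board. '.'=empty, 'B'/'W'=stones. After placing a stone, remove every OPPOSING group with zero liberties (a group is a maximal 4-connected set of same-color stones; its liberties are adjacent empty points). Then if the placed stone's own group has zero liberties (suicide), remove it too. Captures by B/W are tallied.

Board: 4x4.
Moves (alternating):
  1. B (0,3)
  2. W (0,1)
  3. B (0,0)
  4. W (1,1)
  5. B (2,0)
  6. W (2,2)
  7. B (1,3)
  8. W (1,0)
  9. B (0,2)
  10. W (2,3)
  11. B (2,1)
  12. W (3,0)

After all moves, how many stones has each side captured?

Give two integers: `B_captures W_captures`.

Move 1: B@(0,3) -> caps B=0 W=0
Move 2: W@(0,1) -> caps B=0 W=0
Move 3: B@(0,0) -> caps B=0 W=0
Move 4: W@(1,1) -> caps B=0 W=0
Move 5: B@(2,0) -> caps B=0 W=0
Move 6: W@(2,2) -> caps B=0 W=0
Move 7: B@(1,3) -> caps B=0 W=0
Move 8: W@(1,0) -> caps B=0 W=1
Move 9: B@(0,2) -> caps B=0 W=1
Move 10: W@(2,3) -> caps B=0 W=1
Move 11: B@(2,1) -> caps B=0 W=1
Move 12: W@(3,0) -> caps B=0 W=1

Answer: 0 1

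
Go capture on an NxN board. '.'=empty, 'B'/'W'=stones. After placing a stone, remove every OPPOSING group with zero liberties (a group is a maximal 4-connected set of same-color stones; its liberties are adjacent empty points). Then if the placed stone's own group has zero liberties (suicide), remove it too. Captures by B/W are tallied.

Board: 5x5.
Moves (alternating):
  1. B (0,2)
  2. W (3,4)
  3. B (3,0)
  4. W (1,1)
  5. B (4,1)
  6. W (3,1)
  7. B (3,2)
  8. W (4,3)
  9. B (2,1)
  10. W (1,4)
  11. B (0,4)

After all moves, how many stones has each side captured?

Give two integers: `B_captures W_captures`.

Answer: 1 0

Derivation:
Move 1: B@(0,2) -> caps B=0 W=0
Move 2: W@(3,4) -> caps B=0 W=0
Move 3: B@(3,0) -> caps B=0 W=0
Move 4: W@(1,1) -> caps B=0 W=0
Move 5: B@(4,1) -> caps B=0 W=0
Move 6: W@(3,1) -> caps B=0 W=0
Move 7: B@(3,2) -> caps B=0 W=0
Move 8: W@(4,3) -> caps B=0 W=0
Move 9: B@(2,1) -> caps B=1 W=0
Move 10: W@(1,4) -> caps B=1 W=0
Move 11: B@(0,4) -> caps B=1 W=0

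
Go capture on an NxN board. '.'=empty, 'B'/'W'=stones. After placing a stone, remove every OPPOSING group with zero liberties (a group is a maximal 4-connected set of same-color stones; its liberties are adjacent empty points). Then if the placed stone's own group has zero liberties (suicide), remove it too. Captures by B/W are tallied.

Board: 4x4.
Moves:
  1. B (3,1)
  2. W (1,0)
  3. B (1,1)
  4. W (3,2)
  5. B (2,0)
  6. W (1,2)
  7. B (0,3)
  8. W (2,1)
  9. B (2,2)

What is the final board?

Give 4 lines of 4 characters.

Move 1: B@(3,1) -> caps B=0 W=0
Move 2: W@(1,0) -> caps B=0 W=0
Move 3: B@(1,1) -> caps B=0 W=0
Move 4: W@(3,2) -> caps B=0 W=0
Move 5: B@(2,0) -> caps B=0 W=0
Move 6: W@(1,2) -> caps B=0 W=0
Move 7: B@(0,3) -> caps B=0 W=0
Move 8: W@(2,1) -> caps B=0 W=0
Move 9: B@(2,2) -> caps B=1 W=0

Answer: ...B
WBW.
B.B.
.BW.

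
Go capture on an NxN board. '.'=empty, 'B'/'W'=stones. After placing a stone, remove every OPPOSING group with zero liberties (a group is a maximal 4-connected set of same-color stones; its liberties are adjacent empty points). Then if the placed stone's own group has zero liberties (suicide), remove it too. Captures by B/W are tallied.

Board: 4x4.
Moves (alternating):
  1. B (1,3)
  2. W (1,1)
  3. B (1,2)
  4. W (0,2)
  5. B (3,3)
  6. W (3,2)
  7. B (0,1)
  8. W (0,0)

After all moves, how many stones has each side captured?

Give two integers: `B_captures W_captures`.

Move 1: B@(1,3) -> caps B=0 W=0
Move 2: W@(1,1) -> caps B=0 W=0
Move 3: B@(1,2) -> caps B=0 W=0
Move 4: W@(0,2) -> caps B=0 W=0
Move 5: B@(3,3) -> caps B=0 W=0
Move 6: W@(3,2) -> caps B=0 W=0
Move 7: B@(0,1) -> caps B=0 W=0
Move 8: W@(0,0) -> caps B=0 W=1

Answer: 0 1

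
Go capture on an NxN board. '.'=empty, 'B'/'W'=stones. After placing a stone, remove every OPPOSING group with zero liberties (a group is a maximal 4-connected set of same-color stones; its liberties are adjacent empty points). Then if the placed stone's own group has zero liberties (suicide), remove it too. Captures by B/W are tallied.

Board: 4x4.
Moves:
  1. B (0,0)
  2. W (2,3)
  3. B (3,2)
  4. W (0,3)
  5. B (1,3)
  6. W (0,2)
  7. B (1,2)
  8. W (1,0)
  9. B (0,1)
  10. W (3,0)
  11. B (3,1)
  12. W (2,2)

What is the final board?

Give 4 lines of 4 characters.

Move 1: B@(0,0) -> caps B=0 W=0
Move 2: W@(2,3) -> caps B=0 W=0
Move 3: B@(3,2) -> caps B=0 W=0
Move 4: W@(0,3) -> caps B=0 W=0
Move 5: B@(1,3) -> caps B=0 W=0
Move 6: W@(0,2) -> caps B=0 W=0
Move 7: B@(1,2) -> caps B=0 W=0
Move 8: W@(1,0) -> caps B=0 W=0
Move 9: B@(0,1) -> caps B=2 W=0
Move 10: W@(3,0) -> caps B=2 W=0
Move 11: B@(3,1) -> caps B=2 W=0
Move 12: W@(2,2) -> caps B=2 W=0

Answer: BB..
W.BB
..WW
WBB.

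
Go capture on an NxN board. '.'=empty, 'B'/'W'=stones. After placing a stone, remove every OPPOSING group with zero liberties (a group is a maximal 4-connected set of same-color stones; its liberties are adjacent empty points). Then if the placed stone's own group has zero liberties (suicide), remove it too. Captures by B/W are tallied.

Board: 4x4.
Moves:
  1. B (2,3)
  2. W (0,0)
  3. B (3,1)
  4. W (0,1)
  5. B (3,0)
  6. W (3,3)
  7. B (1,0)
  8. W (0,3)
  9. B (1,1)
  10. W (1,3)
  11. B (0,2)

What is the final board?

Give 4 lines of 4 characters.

Move 1: B@(2,3) -> caps B=0 W=0
Move 2: W@(0,0) -> caps B=0 W=0
Move 3: B@(3,1) -> caps B=0 W=0
Move 4: W@(0,1) -> caps B=0 W=0
Move 5: B@(3,0) -> caps B=0 W=0
Move 6: W@(3,3) -> caps B=0 W=0
Move 7: B@(1,0) -> caps B=0 W=0
Move 8: W@(0,3) -> caps B=0 W=0
Move 9: B@(1,1) -> caps B=0 W=0
Move 10: W@(1,3) -> caps B=0 W=0
Move 11: B@(0,2) -> caps B=2 W=0

Answer: ..BW
BB.W
...B
BB.W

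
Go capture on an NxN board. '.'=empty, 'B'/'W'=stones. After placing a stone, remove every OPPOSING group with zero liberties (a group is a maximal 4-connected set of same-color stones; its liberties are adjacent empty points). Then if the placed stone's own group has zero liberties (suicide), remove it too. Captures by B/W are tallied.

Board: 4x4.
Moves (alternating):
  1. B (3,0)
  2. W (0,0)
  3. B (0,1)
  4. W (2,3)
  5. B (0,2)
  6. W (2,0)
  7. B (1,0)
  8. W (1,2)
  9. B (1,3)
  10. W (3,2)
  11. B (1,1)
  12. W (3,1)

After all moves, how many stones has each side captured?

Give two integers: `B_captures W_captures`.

Answer: 1 1

Derivation:
Move 1: B@(3,0) -> caps B=0 W=0
Move 2: W@(0,0) -> caps B=0 W=0
Move 3: B@(0,1) -> caps B=0 W=0
Move 4: W@(2,3) -> caps B=0 W=0
Move 5: B@(0,2) -> caps B=0 W=0
Move 6: W@(2,0) -> caps B=0 W=0
Move 7: B@(1,0) -> caps B=1 W=0
Move 8: W@(1,2) -> caps B=1 W=0
Move 9: B@(1,3) -> caps B=1 W=0
Move 10: W@(3,2) -> caps B=1 W=0
Move 11: B@(1,1) -> caps B=1 W=0
Move 12: W@(3,1) -> caps B=1 W=1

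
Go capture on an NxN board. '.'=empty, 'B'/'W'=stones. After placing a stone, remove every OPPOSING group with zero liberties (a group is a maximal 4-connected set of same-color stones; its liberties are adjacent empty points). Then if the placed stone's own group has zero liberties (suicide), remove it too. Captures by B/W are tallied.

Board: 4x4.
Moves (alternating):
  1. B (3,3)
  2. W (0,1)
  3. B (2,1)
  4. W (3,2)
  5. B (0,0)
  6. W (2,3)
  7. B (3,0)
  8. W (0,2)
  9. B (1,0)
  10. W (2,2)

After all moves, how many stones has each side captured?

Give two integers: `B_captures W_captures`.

Move 1: B@(3,3) -> caps B=0 W=0
Move 2: W@(0,1) -> caps B=0 W=0
Move 3: B@(2,1) -> caps B=0 W=0
Move 4: W@(3,2) -> caps B=0 W=0
Move 5: B@(0,0) -> caps B=0 W=0
Move 6: W@(2,3) -> caps B=0 W=1
Move 7: B@(3,0) -> caps B=0 W=1
Move 8: W@(0,2) -> caps B=0 W=1
Move 9: B@(1,0) -> caps B=0 W=1
Move 10: W@(2,2) -> caps B=0 W=1

Answer: 0 1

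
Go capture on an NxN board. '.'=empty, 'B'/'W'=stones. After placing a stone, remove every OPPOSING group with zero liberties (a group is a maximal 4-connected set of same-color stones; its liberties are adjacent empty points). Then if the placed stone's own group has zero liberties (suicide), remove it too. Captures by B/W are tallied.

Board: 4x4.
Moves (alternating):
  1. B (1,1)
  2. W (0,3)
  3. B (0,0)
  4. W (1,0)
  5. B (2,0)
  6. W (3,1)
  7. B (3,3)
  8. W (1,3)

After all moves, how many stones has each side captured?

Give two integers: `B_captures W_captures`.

Answer: 1 0

Derivation:
Move 1: B@(1,1) -> caps B=0 W=0
Move 2: W@(0,3) -> caps B=0 W=0
Move 3: B@(0,0) -> caps B=0 W=0
Move 4: W@(1,0) -> caps B=0 W=0
Move 5: B@(2,0) -> caps B=1 W=0
Move 6: W@(3,1) -> caps B=1 W=0
Move 7: B@(3,3) -> caps B=1 W=0
Move 8: W@(1,3) -> caps B=1 W=0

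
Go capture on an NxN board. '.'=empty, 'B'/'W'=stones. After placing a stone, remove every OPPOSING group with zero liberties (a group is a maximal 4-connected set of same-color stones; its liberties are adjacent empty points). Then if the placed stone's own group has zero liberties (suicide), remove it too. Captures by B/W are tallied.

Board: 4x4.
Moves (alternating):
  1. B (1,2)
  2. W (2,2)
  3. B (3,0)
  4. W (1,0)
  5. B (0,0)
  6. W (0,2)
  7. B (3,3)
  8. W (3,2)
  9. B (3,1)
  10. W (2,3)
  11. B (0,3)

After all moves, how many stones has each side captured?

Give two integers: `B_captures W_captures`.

Answer: 0 1

Derivation:
Move 1: B@(1,2) -> caps B=0 W=0
Move 2: W@(2,2) -> caps B=0 W=0
Move 3: B@(3,0) -> caps B=0 W=0
Move 4: W@(1,0) -> caps B=0 W=0
Move 5: B@(0,0) -> caps B=0 W=0
Move 6: W@(0,2) -> caps B=0 W=0
Move 7: B@(3,3) -> caps B=0 W=0
Move 8: W@(3,2) -> caps B=0 W=0
Move 9: B@(3,1) -> caps B=0 W=0
Move 10: W@(2,3) -> caps B=0 W=1
Move 11: B@(0,3) -> caps B=0 W=1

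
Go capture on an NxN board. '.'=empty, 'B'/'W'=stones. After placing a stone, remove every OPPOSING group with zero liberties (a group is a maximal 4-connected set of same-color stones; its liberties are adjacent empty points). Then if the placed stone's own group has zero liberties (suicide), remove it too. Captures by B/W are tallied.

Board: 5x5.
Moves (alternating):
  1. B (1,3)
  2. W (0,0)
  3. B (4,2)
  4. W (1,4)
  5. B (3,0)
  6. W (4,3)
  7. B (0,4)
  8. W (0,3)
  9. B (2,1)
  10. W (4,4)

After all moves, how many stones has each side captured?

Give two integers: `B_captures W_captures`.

Answer: 0 1

Derivation:
Move 1: B@(1,3) -> caps B=0 W=0
Move 2: W@(0,0) -> caps B=0 W=0
Move 3: B@(4,2) -> caps B=0 W=0
Move 4: W@(1,4) -> caps B=0 W=0
Move 5: B@(3,0) -> caps B=0 W=0
Move 6: W@(4,3) -> caps B=0 W=0
Move 7: B@(0,4) -> caps B=0 W=0
Move 8: W@(0,3) -> caps B=0 W=1
Move 9: B@(2,1) -> caps B=0 W=1
Move 10: W@(4,4) -> caps B=0 W=1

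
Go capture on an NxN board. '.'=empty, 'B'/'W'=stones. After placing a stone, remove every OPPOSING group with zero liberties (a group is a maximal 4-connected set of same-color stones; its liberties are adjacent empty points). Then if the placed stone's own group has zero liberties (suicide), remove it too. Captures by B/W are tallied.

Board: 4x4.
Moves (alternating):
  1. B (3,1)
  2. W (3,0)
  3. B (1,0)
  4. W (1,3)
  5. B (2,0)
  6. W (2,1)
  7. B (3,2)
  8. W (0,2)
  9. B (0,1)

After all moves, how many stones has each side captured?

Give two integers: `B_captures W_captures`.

Move 1: B@(3,1) -> caps B=0 W=0
Move 2: W@(3,0) -> caps B=0 W=0
Move 3: B@(1,0) -> caps B=0 W=0
Move 4: W@(1,3) -> caps B=0 W=0
Move 5: B@(2,0) -> caps B=1 W=0
Move 6: W@(2,1) -> caps B=1 W=0
Move 7: B@(3,2) -> caps B=1 W=0
Move 8: W@(0,2) -> caps B=1 W=0
Move 9: B@(0,1) -> caps B=1 W=0

Answer: 1 0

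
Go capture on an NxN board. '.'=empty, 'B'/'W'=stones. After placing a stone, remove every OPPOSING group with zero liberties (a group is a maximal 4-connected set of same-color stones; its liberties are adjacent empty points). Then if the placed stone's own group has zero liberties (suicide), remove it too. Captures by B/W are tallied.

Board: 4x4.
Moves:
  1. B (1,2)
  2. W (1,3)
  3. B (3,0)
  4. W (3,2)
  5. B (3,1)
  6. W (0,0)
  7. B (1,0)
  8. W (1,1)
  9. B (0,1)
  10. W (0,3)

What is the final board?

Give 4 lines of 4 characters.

Move 1: B@(1,2) -> caps B=0 W=0
Move 2: W@(1,3) -> caps B=0 W=0
Move 3: B@(3,0) -> caps B=0 W=0
Move 4: W@(3,2) -> caps B=0 W=0
Move 5: B@(3,1) -> caps B=0 W=0
Move 6: W@(0,0) -> caps B=0 W=0
Move 7: B@(1,0) -> caps B=0 W=0
Move 8: W@(1,1) -> caps B=0 W=0
Move 9: B@(0,1) -> caps B=1 W=0
Move 10: W@(0,3) -> caps B=1 W=0

Answer: .B.W
BWBW
....
BBW.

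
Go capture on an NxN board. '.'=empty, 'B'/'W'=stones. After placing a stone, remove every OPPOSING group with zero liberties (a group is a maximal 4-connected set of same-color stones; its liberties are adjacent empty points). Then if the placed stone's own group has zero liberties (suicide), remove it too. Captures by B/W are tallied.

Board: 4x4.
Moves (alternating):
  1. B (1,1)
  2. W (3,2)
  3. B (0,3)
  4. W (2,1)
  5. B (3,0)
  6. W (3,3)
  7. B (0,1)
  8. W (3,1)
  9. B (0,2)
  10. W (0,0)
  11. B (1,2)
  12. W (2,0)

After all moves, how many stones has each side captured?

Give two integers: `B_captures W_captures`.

Move 1: B@(1,1) -> caps B=0 W=0
Move 2: W@(3,2) -> caps B=0 W=0
Move 3: B@(0,3) -> caps B=0 W=0
Move 4: W@(2,1) -> caps B=0 W=0
Move 5: B@(3,0) -> caps B=0 W=0
Move 6: W@(3,3) -> caps B=0 W=0
Move 7: B@(0,1) -> caps B=0 W=0
Move 8: W@(3,1) -> caps B=0 W=0
Move 9: B@(0,2) -> caps B=0 W=0
Move 10: W@(0,0) -> caps B=0 W=0
Move 11: B@(1,2) -> caps B=0 W=0
Move 12: W@(2,0) -> caps B=0 W=1

Answer: 0 1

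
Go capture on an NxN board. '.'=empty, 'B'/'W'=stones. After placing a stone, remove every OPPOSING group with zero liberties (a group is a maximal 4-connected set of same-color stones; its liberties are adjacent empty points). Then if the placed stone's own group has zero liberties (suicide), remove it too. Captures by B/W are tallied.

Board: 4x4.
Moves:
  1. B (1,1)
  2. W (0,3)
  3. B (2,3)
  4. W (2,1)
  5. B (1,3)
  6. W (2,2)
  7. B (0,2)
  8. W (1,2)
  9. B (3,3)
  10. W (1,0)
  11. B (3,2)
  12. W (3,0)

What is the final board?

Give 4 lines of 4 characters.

Move 1: B@(1,1) -> caps B=0 W=0
Move 2: W@(0,3) -> caps B=0 W=0
Move 3: B@(2,3) -> caps B=0 W=0
Move 4: W@(2,1) -> caps B=0 W=0
Move 5: B@(1,3) -> caps B=0 W=0
Move 6: W@(2,2) -> caps B=0 W=0
Move 7: B@(0,2) -> caps B=1 W=0
Move 8: W@(1,2) -> caps B=1 W=0
Move 9: B@(3,3) -> caps B=1 W=0
Move 10: W@(1,0) -> caps B=1 W=0
Move 11: B@(3,2) -> caps B=1 W=0
Move 12: W@(3,0) -> caps B=1 W=0

Answer: ..B.
WBWB
.WWB
W.BB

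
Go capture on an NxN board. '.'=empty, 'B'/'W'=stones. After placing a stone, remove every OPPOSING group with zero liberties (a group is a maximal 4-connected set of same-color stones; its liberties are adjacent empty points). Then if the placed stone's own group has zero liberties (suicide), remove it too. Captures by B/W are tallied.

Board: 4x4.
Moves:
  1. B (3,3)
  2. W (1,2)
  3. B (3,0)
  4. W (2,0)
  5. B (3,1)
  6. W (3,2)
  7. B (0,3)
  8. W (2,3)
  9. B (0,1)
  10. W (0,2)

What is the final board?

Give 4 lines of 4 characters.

Move 1: B@(3,3) -> caps B=0 W=0
Move 2: W@(1,2) -> caps B=0 W=0
Move 3: B@(3,0) -> caps B=0 W=0
Move 4: W@(2,0) -> caps B=0 W=0
Move 5: B@(3,1) -> caps B=0 W=0
Move 6: W@(3,2) -> caps B=0 W=0
Move 7: B@(0,3) -> caps B=0 W=0
Move 8: W@(2,3) -> caps B=0 W=1
Move 9: B@(0,1) -> caps B=0 W=1
Move 10: W@(0,2) -> caps B=0 W=1

Answer: .BWB
..W.
W..W
BBW.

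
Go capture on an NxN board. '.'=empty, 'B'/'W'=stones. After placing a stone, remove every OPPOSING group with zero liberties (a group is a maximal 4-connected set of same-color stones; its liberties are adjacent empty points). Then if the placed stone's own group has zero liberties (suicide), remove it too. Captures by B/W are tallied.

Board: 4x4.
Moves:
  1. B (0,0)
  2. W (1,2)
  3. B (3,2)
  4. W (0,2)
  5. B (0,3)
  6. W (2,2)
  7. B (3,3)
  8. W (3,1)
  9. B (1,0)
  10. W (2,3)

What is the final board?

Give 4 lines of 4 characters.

Move 1: B@(0,0) -> caps B=0 W=0
Move 2: W@(1,2) -> caps B=0 W=0
Move 3: B@(3,2) -> caps B=0 W=0
Move 4: W@(0,2) -> caps B=0 W=0
Move 5: B@(0,3) -> caps B=0 W=0
Move 6: W@(2,2) -> caps B=0 W=0
Move 7: B@(3,3) -> caps B=0 W=0
Move 8: W@(3,1) -> caps B=0 W=0
Move 9: B@(1,0) -> caps B=0 W=0
Move 10: W@(2,3) -> caps B=0 W=2

Answer: B.WB
B.W.
..WW
.W..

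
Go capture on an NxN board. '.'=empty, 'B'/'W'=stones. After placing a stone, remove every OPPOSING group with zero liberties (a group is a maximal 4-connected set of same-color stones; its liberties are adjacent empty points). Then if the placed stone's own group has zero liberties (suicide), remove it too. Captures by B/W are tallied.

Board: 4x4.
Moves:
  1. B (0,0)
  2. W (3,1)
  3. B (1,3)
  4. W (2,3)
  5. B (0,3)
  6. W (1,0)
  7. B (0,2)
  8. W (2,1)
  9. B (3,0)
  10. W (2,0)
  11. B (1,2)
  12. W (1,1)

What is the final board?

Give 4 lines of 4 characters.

Answer: B.BB
WWBB
WW.W
.W..

Derivation:
Move 1: B@(0,0) -> caps B=0 W=0
Move 2: W@(3,1) -> caps B=0 W=0
Move 3: B@(1,3) -> caps B=0 W=0
Move 4: W@(2,3) -> caps B=0 W=0
Move 5: B@(0,3) -> caps B=0 W=0
Move 6: W@(1,0) -> caps B=0 W=0
Move 7: B@(0,2) -> caps B=0 W=0
Move 8: W@(2,1) -> caps B=0 W=0
Move 9: B@(3,0) -> caps B=0 W=0
Move 10: W@(2,0) -> caps B=0 W=1
Move 11: B@(1,2) -> caps B=0 W=1
Move 12: W@(1,1) -> caps B=0 W=1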